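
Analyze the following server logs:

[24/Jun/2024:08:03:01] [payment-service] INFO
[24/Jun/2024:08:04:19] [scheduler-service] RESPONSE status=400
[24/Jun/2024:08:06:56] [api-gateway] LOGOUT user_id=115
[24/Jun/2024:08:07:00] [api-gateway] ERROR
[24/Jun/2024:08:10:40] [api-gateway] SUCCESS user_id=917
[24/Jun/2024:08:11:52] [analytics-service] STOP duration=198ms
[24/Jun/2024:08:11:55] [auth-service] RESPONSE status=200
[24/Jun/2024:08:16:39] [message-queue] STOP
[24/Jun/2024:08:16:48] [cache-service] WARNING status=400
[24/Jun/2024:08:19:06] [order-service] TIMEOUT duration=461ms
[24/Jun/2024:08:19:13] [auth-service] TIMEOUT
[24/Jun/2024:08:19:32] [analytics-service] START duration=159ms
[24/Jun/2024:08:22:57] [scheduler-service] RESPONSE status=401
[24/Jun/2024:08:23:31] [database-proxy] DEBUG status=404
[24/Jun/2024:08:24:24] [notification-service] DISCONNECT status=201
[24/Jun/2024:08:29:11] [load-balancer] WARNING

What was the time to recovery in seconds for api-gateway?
220

To calculate recovery time:

1. Find ERROR event for api-gateway: 24/Jun/2024:08:07:00
2. Find next SUCCESS event for api-gateway: 24/Jun/2024:08:10:40
3. Recovery time: 24/Jun/2024:08:10:40 - 24/Jun/2024:08:07:00 = 220 seconds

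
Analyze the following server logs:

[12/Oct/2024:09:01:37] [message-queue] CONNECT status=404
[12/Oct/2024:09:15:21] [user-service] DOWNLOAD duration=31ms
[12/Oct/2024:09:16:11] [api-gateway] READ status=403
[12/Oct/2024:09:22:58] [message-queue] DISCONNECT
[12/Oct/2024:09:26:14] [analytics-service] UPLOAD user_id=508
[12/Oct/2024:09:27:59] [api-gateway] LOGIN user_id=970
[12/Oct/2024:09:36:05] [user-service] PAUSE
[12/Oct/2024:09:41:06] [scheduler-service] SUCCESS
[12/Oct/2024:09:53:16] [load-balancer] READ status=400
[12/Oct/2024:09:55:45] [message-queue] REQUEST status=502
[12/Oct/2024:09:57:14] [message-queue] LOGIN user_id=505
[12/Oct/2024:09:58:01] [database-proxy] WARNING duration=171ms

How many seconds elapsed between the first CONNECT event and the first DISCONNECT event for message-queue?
1281

To find the time between events:

1. Locate the first CONNECT event for message-queue: 12/Oct/2024:09:01:37
2. Locate the first DISCONNECT event for message-queue: 12/Oct/2024:09:22:58
3. Calculate the difference: 12/Oct/2024:09:22:58 - 12/Oct/2024:09:01:37 = 1281 seconds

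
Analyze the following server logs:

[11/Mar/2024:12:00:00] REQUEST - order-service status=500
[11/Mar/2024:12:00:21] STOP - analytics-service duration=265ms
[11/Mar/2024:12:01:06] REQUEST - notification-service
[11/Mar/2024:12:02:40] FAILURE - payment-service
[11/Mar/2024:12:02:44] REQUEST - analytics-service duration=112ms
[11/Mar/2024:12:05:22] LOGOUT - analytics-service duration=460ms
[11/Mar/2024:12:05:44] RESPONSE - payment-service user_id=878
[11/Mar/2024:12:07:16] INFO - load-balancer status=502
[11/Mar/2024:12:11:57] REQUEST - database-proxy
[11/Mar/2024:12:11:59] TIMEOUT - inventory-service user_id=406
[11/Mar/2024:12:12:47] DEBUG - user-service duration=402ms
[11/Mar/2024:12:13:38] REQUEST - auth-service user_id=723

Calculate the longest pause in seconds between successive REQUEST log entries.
553

To find the longest gap:

1. Extract all REQUEST events in chronological order
2. Calculate time differences between consecutive events
3. Find the maximum difference
4. Longest gap: 553 seconds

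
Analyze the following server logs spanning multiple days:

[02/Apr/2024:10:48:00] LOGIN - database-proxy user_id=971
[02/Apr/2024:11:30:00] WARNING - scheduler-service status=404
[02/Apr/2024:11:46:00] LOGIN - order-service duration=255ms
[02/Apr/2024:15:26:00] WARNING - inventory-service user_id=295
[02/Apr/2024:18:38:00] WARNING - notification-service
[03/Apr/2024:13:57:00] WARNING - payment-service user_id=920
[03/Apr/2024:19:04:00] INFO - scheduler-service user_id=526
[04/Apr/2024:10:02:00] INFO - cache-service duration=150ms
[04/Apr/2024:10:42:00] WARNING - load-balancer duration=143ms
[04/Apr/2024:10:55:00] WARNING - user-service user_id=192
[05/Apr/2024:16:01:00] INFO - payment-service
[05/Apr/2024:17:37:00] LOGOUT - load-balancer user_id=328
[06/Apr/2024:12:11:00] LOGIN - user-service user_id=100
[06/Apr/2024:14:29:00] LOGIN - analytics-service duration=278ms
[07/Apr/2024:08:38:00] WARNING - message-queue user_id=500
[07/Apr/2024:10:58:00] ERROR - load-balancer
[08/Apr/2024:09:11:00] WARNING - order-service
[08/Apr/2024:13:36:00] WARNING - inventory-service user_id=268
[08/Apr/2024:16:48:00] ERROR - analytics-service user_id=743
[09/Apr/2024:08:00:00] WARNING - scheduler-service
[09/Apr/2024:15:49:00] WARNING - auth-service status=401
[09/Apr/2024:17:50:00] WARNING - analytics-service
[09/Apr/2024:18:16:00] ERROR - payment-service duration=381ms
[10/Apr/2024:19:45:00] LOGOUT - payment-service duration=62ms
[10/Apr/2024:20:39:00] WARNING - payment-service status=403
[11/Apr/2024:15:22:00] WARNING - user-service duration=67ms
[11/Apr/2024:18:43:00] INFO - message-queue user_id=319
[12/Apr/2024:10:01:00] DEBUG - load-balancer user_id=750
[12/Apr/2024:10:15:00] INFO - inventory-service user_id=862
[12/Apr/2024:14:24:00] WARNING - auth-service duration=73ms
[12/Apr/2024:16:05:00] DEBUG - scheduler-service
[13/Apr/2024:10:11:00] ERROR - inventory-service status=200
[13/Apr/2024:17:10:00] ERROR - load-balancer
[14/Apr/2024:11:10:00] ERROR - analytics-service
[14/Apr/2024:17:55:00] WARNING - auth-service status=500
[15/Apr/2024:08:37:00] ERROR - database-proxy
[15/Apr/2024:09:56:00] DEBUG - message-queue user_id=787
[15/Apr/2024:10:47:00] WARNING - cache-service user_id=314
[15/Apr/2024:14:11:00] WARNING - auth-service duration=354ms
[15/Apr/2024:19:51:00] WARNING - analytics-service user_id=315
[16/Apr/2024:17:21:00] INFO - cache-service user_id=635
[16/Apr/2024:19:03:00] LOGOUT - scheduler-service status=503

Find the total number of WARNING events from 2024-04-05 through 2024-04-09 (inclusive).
6

To filter by date range:

1. Date range: 2024-04-05 through 2024-04-09, both dates inclusive
2. Filter for WARNING events whose date falls in this range
3. Count matching events: 6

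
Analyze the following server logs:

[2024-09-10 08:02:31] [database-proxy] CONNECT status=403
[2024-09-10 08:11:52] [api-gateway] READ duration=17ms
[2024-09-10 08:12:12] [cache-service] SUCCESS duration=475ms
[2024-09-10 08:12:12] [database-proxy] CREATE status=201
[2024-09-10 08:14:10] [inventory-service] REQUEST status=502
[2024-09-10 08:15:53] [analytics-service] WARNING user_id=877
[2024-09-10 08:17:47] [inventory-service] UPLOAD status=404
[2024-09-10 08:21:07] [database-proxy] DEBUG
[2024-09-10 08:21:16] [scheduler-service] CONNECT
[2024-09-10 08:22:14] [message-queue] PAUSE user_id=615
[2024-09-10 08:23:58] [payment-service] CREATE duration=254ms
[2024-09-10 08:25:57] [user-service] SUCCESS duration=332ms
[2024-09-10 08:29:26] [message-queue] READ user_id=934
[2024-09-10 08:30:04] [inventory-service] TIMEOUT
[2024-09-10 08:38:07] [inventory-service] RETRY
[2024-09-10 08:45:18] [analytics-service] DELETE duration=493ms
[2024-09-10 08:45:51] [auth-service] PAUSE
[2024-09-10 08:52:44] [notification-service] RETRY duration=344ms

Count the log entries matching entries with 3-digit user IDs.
3

To find matching entries:

1. Pattern to match: entries with 3-digit user IDs
2. Scan each log entry for the pattern
3. Count matches: 3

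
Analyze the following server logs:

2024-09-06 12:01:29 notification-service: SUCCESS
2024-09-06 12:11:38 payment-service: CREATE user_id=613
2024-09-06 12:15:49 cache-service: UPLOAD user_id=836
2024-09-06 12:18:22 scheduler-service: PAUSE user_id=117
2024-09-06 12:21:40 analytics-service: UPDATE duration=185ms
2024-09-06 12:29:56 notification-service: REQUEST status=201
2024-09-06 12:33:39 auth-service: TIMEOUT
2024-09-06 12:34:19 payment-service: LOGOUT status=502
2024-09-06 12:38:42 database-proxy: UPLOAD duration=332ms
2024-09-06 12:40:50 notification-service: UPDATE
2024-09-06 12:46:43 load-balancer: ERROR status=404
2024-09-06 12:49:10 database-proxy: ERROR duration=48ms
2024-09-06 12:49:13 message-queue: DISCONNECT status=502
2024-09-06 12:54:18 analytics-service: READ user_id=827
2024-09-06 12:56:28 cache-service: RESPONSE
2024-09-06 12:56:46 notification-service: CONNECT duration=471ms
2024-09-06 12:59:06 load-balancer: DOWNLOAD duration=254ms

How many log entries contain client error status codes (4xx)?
1

To find matching entries:

1. Pattern to match: client error status codes (4xx)
2. Scan each log entry for the pattern
3. Count matches: 1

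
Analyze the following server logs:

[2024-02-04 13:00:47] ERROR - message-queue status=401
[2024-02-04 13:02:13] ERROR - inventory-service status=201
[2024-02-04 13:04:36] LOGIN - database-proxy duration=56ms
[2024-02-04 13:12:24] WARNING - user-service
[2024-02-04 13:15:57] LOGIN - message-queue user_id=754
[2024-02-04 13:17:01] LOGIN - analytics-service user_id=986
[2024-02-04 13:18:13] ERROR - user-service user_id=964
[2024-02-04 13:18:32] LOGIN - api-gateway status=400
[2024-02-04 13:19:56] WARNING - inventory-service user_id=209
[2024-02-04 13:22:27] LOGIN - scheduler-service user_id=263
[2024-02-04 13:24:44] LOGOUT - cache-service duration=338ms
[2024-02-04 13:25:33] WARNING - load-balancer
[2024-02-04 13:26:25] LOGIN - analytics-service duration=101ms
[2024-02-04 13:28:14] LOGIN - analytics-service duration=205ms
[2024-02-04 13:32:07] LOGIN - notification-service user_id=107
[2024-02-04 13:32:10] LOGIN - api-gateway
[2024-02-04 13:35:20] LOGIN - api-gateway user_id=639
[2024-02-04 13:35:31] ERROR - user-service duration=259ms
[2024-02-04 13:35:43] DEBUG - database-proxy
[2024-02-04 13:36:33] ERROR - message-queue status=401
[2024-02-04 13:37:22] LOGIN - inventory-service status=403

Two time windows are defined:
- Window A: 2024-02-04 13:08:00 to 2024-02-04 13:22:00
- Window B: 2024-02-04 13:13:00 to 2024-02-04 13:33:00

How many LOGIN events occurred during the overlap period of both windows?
3

To find overlap events:

1. Window A: 2024-02-04 13:08:00 to 2024-02-04 13:22:00
2. Window B: 2024-02-04 13:13:00 to 2024-02-04 13:33:00
3. Overlap period: 2024-02-04 13:13:00 to 2024-02-04 13:22:00
4. Count LOGIN events in overlap: 3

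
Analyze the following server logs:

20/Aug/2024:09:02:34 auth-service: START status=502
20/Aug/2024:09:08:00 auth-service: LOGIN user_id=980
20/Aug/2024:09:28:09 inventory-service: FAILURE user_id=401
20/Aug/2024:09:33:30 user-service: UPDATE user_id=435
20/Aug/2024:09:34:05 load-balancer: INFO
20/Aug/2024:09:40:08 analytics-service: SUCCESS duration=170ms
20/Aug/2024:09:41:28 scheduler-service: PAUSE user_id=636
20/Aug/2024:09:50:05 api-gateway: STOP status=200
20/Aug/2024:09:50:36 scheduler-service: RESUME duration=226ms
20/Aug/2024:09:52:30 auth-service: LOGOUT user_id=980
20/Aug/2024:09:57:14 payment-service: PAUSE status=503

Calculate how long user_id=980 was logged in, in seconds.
2670

To calculate session duration:

1. Find LOGIN event for user_id=980: 20/Aug/2024:09:08:00
2. Find LOGOUT event for user_id=980: 20/Aug/2024:09:52:30
3. Session duration: 20/Aug/2024:09:52:30 - 20/Aug/2024:09:08:00 = 2670 seconds (44 minutes)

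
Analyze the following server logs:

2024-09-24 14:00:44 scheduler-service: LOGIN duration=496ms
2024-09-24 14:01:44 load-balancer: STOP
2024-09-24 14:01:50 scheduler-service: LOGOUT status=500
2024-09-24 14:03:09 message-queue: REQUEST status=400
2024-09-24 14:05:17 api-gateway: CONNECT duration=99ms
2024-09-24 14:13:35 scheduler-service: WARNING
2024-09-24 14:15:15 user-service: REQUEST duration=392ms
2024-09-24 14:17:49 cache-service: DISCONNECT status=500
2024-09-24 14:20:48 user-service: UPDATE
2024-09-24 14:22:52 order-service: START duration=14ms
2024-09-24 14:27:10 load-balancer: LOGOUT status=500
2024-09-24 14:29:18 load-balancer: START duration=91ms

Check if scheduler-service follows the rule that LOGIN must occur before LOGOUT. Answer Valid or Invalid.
Valid

To validate ordering:

1. Required order: LOGIN → LOGOUT
2. Rule: LOGIN must occur before LOGOUT
3. Check actual order of events for scheduler-service
4. Result: Valid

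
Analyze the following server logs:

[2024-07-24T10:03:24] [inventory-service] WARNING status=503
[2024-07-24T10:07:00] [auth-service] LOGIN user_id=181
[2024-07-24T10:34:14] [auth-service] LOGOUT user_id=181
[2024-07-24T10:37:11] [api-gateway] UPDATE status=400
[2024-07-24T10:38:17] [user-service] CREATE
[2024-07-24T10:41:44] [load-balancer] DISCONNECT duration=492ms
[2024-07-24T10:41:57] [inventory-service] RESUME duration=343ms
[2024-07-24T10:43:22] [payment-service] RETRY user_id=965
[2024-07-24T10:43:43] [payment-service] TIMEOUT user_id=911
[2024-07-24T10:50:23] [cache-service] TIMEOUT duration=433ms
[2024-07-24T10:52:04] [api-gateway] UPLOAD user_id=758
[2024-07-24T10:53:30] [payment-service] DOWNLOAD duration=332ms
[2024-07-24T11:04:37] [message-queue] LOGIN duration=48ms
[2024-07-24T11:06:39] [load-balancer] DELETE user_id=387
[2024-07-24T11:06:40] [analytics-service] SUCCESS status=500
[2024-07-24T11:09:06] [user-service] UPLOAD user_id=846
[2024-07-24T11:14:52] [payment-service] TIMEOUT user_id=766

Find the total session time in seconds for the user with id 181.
1634

To calculate session duration:

1. Find LOGIN event for user_id=181: 2024-07-24T10:07:00
2. Find LOGOUT event for user_id=181: 2024-07-24T10:34:14
3. Session duration: 2024-07-24T10:34:14 - 2024-07-24T10:07:00 = 1634 seconds (27 minutes)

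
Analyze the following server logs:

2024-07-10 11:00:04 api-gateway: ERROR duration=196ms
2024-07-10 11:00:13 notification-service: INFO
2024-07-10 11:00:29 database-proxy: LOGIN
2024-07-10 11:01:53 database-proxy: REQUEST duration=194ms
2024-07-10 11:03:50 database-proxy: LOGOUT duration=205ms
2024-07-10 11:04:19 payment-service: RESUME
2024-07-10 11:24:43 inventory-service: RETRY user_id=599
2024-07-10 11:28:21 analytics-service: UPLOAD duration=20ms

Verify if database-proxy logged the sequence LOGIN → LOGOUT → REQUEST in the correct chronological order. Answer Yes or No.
No

To verify sequence order:

1. Find all events in sequence LOGIN → LOGOUT → REQUEST for database-proxy
2. Extract their timestamps
3. Check if timestamps are in ascending order
4. Result: No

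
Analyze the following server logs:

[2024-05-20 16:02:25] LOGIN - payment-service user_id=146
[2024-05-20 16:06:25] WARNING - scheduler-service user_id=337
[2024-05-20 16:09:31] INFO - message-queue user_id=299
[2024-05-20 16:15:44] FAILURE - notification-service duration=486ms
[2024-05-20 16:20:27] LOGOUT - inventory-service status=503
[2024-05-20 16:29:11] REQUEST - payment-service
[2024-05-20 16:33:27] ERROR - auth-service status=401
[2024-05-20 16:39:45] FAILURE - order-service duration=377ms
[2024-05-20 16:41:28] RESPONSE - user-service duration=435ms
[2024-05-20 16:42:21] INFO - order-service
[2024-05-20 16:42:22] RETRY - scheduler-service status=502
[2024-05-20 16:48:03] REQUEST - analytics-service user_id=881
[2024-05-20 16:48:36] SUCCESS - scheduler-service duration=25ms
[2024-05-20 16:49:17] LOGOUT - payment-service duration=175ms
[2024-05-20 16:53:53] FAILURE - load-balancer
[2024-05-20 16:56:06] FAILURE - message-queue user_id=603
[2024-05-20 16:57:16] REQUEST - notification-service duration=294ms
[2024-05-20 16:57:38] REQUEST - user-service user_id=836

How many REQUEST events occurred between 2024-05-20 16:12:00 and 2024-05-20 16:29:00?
0

To count events in the time window:

1. Window boundaries: 2024-05-20 16:12:00 to 2024-05-20 16:29:00
2. Filter for REQUEST events within this window
3. Count matching events: 0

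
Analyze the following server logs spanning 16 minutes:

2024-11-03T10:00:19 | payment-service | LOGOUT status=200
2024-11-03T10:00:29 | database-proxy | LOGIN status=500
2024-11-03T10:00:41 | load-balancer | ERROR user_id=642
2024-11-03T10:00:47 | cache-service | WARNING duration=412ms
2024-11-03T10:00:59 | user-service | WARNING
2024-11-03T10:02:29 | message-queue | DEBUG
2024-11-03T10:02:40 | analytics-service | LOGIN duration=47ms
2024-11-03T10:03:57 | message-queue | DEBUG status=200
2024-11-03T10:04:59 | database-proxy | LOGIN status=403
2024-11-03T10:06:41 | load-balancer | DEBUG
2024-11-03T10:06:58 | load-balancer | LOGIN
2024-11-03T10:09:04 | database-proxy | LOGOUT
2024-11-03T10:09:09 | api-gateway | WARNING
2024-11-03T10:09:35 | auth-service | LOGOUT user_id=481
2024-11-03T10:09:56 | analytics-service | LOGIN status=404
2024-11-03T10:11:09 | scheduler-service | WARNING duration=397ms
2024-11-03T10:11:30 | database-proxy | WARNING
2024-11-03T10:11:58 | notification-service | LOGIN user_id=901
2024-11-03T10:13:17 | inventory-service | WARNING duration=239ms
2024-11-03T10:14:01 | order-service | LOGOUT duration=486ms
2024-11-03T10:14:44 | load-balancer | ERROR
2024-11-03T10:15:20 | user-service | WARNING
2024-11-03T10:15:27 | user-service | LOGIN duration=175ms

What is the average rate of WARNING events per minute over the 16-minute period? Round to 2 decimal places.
0.44

To calculate the rate:

1. Count total WARNING events: 7
2. Total time period: 16 minutes
3. Rate = 7 / 16 = 0.44 events per minute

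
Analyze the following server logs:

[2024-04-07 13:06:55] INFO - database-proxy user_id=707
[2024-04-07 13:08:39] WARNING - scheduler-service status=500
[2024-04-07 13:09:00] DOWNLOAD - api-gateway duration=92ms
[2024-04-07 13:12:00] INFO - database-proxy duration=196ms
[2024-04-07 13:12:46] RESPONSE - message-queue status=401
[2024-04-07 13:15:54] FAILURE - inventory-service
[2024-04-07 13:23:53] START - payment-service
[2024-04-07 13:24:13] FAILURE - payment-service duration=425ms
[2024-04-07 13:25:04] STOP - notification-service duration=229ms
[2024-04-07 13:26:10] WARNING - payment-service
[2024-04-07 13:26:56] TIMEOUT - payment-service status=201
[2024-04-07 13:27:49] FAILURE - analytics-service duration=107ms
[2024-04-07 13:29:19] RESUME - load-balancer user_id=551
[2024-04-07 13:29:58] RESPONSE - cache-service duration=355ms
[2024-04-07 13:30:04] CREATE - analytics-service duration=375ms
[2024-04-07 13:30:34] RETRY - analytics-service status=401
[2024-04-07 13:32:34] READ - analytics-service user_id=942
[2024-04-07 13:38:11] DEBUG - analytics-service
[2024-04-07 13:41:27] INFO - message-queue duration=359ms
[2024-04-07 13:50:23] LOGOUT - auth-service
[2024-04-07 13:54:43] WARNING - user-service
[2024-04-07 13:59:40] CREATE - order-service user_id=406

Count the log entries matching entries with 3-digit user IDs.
4

To find matching entries:

1. Pattern to match: entries with 3-digit user IDs
2. Scan each log entry for the pattern
3. Count matches: 4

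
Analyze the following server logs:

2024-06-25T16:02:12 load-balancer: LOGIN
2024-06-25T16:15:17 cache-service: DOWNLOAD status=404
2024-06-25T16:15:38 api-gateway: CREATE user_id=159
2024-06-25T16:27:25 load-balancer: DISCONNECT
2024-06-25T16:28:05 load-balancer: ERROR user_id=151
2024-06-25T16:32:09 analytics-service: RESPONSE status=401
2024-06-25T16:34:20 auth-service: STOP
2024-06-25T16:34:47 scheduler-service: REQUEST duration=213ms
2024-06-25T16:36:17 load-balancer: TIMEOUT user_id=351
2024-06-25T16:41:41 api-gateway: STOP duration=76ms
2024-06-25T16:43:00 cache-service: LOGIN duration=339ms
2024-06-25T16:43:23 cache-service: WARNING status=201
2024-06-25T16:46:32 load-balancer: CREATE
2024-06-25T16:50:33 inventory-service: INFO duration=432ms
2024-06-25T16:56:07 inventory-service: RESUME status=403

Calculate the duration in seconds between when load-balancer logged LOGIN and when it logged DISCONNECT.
1513

To find the time between events:

1. Locate the first LOGIN event for load-balancer: 2024-06-25T16:02:12
2. Locate the first DISCONNECT event for load-balancer: 2024-06-25T16:27:25
3. Calculate the difference: 2024-06-25T16:27:25 - 2024-06-25T16:02:12 = 1513 seconds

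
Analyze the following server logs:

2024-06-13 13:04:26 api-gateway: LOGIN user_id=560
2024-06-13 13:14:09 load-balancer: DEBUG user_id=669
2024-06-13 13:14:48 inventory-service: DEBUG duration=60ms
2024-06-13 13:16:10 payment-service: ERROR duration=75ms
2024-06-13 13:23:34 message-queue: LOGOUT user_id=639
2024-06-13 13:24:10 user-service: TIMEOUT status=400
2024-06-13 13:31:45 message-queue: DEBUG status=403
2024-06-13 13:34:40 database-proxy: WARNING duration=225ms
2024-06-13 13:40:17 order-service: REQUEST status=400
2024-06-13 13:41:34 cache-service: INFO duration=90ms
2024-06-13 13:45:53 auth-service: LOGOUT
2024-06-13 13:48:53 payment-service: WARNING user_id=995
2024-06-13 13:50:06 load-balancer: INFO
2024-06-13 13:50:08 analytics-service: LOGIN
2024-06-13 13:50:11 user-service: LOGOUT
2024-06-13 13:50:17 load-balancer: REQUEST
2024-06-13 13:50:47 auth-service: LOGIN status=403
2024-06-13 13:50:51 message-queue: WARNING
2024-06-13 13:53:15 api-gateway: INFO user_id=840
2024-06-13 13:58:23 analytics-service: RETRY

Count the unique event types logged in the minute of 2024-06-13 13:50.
5

To count unique event types:

1. Filter events in the minute starting at 2024-06-13 13:50
2. Extract event types from matching entries
3. Count unique types: 5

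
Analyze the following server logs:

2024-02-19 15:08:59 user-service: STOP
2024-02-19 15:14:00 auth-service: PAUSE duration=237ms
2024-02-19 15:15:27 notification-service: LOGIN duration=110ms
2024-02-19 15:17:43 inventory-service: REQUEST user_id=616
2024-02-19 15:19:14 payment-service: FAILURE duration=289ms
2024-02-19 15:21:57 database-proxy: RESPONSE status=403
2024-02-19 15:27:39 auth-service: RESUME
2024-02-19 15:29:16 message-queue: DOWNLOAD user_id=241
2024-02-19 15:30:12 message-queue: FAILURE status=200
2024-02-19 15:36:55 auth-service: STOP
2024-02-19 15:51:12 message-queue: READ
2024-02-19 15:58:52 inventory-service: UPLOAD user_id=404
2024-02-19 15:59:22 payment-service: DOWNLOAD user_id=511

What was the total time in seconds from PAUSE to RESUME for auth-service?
819

To calculate state duration:

1. Find PAUSE event for auth-service: 2024-02-19 15:14:00
2. Find RESUME event for auth-service: 2024-02-19 15:27:39
3. Calculate duration: 2024-02-19 15:27:39 - 2024-02-19 15:14:00 = 819 seconds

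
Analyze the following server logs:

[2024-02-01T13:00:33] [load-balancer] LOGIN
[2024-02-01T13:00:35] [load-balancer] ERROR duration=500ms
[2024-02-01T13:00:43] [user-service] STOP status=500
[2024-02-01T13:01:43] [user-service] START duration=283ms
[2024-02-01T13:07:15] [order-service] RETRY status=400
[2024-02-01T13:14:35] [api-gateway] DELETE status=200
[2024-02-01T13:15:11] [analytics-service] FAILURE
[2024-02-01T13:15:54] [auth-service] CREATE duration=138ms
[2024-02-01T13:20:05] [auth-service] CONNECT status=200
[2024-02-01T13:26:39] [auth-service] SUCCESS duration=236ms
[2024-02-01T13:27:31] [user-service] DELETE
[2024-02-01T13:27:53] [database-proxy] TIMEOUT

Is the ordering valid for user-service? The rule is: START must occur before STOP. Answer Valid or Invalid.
Invalid

To validate ordering:

1. Required order: START → STOP
2. Rule: START must occur before STOP
3. Check actual order of events for user-service
4. Result: Invalid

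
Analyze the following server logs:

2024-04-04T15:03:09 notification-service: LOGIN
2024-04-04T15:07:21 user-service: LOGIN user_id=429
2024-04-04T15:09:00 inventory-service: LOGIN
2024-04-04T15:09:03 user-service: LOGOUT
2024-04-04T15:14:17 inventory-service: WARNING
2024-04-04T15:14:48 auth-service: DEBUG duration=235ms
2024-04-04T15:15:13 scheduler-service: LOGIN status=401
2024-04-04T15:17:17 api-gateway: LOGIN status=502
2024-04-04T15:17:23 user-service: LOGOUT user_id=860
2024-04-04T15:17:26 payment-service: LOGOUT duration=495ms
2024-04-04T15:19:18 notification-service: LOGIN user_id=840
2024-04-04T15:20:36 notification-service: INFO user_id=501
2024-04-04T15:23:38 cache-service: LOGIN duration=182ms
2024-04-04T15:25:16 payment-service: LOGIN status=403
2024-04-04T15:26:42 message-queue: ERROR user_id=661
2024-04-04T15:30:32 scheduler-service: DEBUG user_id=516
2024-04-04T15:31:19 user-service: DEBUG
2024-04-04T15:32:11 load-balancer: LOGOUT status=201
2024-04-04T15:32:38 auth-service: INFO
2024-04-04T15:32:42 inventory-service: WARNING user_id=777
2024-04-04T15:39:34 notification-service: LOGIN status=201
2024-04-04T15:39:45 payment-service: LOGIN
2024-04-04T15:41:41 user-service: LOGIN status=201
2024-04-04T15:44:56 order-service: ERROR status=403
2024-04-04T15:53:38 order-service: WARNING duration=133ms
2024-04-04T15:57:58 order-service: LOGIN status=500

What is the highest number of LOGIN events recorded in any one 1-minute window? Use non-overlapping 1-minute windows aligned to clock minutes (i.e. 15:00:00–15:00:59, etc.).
2

To find the burst window:

1. Divide the log period into non-overlapping 1-minute windows starting at 15:00
2. Count LOGIN events in each window
3. Find the window with maximum count
4. Maximum events in a window: 2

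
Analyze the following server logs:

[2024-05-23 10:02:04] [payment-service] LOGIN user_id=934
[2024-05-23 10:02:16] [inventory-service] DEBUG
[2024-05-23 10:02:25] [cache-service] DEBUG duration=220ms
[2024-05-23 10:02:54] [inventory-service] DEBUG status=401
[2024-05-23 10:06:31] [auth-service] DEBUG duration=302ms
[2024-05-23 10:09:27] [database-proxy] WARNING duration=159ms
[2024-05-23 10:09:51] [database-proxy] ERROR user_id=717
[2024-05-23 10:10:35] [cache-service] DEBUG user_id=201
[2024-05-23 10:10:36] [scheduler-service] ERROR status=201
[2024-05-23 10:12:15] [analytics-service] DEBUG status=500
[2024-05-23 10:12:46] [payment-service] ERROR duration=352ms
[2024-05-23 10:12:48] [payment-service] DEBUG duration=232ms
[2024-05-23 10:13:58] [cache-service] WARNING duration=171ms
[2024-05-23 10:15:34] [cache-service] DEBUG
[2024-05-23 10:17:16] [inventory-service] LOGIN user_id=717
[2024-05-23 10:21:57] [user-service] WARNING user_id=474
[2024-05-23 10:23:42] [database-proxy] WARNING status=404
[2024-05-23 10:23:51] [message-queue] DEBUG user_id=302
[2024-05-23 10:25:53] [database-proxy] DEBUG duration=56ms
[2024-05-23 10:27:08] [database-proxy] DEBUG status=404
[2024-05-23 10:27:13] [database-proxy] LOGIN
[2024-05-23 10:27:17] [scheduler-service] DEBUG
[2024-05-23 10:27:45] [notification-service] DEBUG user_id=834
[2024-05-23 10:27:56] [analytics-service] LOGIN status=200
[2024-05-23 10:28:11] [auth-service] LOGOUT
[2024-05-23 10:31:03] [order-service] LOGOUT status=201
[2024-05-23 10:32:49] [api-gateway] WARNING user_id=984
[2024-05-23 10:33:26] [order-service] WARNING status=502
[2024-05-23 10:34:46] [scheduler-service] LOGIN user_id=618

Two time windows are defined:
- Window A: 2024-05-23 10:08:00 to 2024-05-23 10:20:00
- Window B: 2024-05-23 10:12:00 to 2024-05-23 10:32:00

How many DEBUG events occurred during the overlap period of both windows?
3

To find overlap events:

1. Window A: 2024-05-23 10:08:00 to 2024-05-23 10:20:00
2. Window B: 2024-05-23 10:12:00 to 2024-05-23 10:32:00
3. Overlap period: 2024-05-23 10:12:00 to 2024-05-23 10:20:00
4. Count DEBUG events in overlap: 3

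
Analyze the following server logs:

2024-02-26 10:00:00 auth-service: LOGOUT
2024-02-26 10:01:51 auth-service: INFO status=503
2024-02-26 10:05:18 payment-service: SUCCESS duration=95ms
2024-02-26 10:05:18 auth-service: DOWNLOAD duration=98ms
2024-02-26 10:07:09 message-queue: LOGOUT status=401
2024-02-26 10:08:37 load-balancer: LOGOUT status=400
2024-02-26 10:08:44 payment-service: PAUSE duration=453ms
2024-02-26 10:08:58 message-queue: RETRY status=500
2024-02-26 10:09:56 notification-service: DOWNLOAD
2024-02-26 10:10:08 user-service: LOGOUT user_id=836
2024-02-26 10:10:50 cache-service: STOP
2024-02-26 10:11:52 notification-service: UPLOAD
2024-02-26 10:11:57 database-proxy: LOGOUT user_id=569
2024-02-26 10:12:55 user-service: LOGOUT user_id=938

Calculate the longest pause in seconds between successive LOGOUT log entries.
429

To find the longest gap:

1. Extract all LOGOUT events in chronological order
2. Calculate time differences between consecutive events
3. Find the maximum difference
4. Longest gap: 429 seconds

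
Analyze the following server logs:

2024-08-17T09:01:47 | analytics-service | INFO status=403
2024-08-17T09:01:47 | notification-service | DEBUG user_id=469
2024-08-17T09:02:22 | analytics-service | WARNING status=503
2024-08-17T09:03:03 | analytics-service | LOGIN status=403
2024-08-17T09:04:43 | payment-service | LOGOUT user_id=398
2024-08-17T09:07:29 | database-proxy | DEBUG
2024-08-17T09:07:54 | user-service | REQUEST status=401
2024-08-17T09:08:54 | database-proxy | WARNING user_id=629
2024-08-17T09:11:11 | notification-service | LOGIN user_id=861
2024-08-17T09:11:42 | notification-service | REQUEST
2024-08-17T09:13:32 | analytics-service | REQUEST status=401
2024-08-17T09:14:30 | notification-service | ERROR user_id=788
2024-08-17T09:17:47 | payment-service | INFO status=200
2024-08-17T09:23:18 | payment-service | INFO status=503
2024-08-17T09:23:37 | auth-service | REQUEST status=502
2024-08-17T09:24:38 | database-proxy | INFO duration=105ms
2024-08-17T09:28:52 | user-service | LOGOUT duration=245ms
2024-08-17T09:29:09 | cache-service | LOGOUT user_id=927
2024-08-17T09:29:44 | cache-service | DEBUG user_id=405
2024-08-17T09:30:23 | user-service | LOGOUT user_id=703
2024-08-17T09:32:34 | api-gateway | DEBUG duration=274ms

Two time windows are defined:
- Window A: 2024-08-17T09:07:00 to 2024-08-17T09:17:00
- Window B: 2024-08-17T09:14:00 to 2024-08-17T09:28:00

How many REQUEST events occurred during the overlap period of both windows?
0

To find overlap events:

1. Window A: 2024-08-17T09:07:00 to 2024-08-17T09:17:00
2. Window B: 2024-08-17T09:14:00 to 2024-08-17T09:28:00
3. Overlap period: 2024-08-17T09:14:00 to 2024-08-17T09:17:00
4. Count REQUEST events in overlap: 0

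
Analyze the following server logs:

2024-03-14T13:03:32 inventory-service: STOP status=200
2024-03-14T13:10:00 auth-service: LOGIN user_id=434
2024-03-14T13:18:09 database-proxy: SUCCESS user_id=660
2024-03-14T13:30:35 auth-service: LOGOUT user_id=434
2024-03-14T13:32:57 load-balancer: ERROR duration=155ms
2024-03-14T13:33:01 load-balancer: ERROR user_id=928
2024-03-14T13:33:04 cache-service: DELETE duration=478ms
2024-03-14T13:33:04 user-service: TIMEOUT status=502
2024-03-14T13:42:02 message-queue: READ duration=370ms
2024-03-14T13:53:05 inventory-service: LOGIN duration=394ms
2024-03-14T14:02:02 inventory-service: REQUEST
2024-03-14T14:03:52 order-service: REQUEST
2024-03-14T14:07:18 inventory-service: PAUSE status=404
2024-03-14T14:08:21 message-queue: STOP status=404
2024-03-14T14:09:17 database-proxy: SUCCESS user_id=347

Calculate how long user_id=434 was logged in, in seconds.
1235

To calculate session duration:

1. Find LOGIN event for user_id=434: 2024-03-14T13:10:00
2. Find LOGOUT event for user_id=434: 2024-03-14T13:30:35
3. Session duration: 2024-03-14T13:30:35 - 2024-03-14T13:10:00 = 1235 seconds (20 minutes)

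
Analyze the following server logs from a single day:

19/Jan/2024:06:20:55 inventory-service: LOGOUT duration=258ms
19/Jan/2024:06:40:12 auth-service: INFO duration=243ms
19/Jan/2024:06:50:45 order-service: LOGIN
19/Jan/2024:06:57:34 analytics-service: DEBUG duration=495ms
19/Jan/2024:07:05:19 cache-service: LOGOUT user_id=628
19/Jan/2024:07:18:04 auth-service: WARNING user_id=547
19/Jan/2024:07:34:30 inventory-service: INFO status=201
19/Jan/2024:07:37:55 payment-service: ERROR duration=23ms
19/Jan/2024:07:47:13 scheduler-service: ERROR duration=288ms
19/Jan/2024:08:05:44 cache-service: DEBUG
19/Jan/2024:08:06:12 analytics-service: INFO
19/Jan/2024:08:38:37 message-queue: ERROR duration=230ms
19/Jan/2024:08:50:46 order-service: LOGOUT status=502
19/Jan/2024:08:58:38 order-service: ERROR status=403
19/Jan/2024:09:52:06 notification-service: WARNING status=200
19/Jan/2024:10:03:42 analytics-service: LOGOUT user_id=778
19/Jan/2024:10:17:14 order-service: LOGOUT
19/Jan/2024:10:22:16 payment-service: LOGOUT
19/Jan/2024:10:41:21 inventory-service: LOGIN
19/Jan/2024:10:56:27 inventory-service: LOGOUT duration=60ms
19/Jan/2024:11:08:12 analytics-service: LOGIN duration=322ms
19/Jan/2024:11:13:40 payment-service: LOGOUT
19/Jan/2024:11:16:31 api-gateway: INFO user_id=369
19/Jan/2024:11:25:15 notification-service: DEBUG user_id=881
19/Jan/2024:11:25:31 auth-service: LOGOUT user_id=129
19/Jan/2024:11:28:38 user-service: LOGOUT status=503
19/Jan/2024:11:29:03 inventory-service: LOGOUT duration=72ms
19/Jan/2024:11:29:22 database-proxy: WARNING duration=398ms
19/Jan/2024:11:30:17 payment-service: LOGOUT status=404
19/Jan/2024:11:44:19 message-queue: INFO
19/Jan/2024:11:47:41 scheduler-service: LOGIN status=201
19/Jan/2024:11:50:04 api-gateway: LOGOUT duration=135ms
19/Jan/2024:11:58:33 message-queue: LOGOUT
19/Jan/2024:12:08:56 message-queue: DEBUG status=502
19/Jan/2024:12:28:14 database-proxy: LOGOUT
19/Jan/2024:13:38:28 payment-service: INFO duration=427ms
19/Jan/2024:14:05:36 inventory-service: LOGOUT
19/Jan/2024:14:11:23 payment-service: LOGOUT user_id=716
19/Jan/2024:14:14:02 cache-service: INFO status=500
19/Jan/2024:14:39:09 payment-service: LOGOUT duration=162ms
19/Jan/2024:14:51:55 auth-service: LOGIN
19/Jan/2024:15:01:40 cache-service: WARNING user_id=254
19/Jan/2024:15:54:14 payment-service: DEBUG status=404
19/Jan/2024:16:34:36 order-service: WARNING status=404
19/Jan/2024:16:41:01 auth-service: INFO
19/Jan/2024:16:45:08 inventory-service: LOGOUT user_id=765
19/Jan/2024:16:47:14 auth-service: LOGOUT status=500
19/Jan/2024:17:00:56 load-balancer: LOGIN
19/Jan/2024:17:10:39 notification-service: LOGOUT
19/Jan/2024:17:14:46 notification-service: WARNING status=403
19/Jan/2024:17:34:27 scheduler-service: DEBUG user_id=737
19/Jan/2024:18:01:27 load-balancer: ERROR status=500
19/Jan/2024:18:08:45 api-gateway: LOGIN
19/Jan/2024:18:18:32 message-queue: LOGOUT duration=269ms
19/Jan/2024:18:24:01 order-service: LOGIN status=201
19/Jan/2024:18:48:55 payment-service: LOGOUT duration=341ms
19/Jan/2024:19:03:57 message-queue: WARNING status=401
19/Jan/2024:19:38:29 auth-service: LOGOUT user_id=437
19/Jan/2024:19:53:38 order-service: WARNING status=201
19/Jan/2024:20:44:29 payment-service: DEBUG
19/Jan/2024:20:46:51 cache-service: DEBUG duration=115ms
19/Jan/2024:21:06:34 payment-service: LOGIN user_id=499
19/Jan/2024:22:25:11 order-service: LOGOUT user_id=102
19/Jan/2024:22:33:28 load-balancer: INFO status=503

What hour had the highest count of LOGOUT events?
11

To find the peak hour:

1. Group all LOGOUT events by hour
2. Count events in each hour
3. Find hour with maximum count
4. Peak hour: 11 (with 7 events)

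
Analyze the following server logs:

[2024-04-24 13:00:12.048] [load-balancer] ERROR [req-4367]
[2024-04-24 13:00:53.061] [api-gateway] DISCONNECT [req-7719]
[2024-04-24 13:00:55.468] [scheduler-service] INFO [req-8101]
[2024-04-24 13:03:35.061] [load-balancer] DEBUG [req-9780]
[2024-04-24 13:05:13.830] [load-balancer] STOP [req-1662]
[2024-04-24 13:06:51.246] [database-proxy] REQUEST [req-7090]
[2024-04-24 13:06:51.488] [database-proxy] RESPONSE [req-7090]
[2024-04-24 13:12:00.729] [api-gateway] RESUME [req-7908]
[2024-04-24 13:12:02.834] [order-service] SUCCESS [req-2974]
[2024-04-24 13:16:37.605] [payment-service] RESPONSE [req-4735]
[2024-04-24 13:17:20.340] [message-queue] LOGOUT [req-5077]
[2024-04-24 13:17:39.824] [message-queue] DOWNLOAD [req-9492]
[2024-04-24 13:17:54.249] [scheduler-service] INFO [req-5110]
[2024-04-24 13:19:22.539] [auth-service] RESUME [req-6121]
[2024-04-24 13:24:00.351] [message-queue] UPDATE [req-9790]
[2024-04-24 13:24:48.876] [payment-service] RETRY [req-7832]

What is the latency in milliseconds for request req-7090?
242

To calculate latency:

1. Find REQUEST with id req-7090: 2024-04-24 13:06:51.246
2. Find RESPONSE with id req-7090: 2024-04-24 13:06:51.488
3. Latency: 2024-04-24 13:06:51.488 - 2024-04-24 13:06:51.246 = 242ms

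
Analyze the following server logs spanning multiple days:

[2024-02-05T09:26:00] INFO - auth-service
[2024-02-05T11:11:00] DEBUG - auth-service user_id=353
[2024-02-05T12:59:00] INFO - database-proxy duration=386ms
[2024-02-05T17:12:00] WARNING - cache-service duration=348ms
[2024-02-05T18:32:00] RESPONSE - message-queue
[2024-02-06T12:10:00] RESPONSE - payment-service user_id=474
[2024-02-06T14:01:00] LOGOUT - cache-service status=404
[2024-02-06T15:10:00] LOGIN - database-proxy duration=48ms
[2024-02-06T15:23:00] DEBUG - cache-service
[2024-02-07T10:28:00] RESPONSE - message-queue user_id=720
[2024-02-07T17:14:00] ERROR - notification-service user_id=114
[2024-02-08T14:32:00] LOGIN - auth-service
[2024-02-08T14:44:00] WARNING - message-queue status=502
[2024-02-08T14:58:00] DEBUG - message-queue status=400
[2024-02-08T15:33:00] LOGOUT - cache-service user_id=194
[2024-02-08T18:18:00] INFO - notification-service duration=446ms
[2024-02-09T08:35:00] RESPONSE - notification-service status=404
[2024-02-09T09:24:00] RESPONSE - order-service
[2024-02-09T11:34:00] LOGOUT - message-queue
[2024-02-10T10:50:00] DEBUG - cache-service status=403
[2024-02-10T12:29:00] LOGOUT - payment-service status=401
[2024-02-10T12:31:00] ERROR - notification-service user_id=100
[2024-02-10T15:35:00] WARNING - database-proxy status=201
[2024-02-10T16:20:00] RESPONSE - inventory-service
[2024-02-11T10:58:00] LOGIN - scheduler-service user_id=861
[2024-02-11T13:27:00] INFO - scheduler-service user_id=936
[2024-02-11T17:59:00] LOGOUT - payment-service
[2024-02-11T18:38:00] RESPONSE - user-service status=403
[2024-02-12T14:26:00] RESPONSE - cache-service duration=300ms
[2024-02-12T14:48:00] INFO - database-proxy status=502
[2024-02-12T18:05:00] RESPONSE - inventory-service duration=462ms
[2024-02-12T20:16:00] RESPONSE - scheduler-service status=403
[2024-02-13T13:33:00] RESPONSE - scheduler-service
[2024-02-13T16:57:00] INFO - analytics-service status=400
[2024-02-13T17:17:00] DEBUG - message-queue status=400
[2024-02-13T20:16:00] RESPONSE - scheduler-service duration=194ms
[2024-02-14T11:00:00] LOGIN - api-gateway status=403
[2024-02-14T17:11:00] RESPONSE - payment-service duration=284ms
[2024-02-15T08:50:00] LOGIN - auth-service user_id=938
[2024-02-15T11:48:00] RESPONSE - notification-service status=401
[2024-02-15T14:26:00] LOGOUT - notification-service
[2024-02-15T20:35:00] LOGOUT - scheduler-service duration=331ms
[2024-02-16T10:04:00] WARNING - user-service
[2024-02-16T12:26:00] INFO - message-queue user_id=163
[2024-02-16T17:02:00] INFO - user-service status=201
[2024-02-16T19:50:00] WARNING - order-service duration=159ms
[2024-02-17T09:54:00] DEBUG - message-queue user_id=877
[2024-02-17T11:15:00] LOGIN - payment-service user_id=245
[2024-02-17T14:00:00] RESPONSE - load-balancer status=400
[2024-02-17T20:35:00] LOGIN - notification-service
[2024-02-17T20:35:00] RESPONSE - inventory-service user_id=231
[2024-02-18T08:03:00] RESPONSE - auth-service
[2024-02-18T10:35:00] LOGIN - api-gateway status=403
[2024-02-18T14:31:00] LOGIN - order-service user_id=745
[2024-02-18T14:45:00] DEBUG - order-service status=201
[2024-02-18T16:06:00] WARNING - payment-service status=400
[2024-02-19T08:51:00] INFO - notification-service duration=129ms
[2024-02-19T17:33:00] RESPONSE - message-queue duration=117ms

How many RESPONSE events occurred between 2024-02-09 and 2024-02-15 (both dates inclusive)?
11

To filter by date range:

1. Date range: 2024-02-09 through 2024-02-15, both dates inclusive
2. Filter for RESPONSE events whose date falls in this range
3. Count matching events: 11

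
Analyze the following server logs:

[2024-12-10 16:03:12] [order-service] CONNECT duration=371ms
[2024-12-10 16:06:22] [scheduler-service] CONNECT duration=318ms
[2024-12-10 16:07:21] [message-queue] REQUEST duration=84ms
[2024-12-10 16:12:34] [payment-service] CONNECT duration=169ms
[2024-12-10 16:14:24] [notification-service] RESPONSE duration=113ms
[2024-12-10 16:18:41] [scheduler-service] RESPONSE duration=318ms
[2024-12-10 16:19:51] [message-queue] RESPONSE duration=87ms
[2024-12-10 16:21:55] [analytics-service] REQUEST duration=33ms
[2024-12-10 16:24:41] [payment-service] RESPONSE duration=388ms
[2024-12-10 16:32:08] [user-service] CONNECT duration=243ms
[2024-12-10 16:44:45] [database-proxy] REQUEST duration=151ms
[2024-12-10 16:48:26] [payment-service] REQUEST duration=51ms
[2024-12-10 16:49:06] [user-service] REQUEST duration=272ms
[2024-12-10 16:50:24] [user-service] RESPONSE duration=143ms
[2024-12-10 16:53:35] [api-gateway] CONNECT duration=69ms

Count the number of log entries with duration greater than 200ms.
6

To count timeouts:

1. Threshold: 200ms
2. Extract duration from each log entry
3. Count entries where duration > 200
4. Timeout count: 6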